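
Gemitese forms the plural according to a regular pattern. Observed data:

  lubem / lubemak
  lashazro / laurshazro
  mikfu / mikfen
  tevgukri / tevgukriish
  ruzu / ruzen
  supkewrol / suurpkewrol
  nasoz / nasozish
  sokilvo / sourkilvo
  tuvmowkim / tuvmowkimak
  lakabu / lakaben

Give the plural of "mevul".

"mevul" ends in -l. The one such stem in the data (supkewrol → suurpkewrol) inserts -ur- after the first vowel (as do lashazro, sokilvo), so the same rule applies.
The other patterns: stems ending in -m add -ak; stems ending in -u drop the final letter and add -en; stems ending in -i or -z add -ish.
So mevul → meurvul.

meurvul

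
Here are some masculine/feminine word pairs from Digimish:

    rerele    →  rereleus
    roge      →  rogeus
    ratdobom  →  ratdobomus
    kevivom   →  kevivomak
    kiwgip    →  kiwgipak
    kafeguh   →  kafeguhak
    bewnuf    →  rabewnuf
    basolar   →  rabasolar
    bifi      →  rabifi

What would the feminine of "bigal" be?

rabigal

"bigal" begins with b-. The stems beginning with b- (bewnuf → rabewnuf, basolar → rabasolar, bifi → rabifi) add the prefix ra-.
So bigal → rabigal.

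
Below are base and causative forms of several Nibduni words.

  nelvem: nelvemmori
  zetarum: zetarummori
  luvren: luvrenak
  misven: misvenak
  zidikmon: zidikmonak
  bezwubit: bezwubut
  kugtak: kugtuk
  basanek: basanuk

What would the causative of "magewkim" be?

magewkimmori

nelvem and luvren both have last vowel 'e' yet inflect differently (nelvemmori, luvrenak), so the last vowel is not what conditions the rule; the final letter is.
"magewkim" ends in -m. The stems ending in -m (nelvem → nelvemmori, zetarum → zetarummori) double the final consonant and add -ori.
So magewkim → magewkimmori.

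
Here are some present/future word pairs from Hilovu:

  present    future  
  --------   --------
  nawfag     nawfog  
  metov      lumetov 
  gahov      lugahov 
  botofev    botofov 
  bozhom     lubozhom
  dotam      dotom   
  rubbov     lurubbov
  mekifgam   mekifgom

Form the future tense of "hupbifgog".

luhupbifgog

bozhom and mekifgam both end in -m yet inflect differently (lubozhom, mekifgom), so the final letter is not what conditions the rule; the last vowel is.
"hupbifgog" has last vowel 'o'. The stems whose last vowel is 'o' (metov → lumetov, gahov → lugahov, bozhom → lubozhom) add the prefix lu-.
So hupbifgog → luhupbifgog.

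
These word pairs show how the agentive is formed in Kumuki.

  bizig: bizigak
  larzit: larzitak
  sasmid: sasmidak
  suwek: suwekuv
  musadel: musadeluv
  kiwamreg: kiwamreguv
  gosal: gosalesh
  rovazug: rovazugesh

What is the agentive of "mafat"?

"mafat" has last vowel 'a'. The one such stem in the data (gosal → gosalesh) adds -esh, so the same rule applies.
The other patterns: stems whose last vowel is 'i' add -ak; stems whose last vowel is 'e' add -uv.
So mafat → mafatesh.

mafatesh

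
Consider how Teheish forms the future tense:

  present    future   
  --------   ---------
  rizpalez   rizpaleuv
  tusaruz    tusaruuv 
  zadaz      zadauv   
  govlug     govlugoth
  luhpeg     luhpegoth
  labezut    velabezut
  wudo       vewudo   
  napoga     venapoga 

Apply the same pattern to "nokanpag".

tusaruz and govlug both have last vowel 'u' yet inflect differently (tusaruuv, govlugoth), so the last vowel is not what conditions the rule; the final letter is.
"nokanpag" ends in -g. The stems ending in -g (govlug → govlugoth, luhpeg → luhpegoth) add -oth.
The other patterns: stems ending in -z drop the final letter and add -uv; stems ending in -a, -o or -t add the prefix ve-.
So nokanpag → nokanpagoth.

nokanpagoth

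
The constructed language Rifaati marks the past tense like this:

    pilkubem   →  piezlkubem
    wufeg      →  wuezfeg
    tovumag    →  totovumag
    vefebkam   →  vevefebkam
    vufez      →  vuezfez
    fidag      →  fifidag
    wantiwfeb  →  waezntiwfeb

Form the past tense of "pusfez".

wufeg and tovumag both end in -g yet inflect differently (wuezfeg, totovumag), so the final letter is not what conditions the rule; the last vowel is.
"pusfez" has last vowel 'e'. The stems whose last vowel is 'e' (pilkubem → piezlkubem, wufeg → wuezfeg, wantiwfeb → waezntiwfeb) insert -ez- after the first vowel.
The other pattern: stems whose last vowel is 'a' repeat the first consonant+vowel as a prefix.
So pusfez → puezsfez.

puezsfez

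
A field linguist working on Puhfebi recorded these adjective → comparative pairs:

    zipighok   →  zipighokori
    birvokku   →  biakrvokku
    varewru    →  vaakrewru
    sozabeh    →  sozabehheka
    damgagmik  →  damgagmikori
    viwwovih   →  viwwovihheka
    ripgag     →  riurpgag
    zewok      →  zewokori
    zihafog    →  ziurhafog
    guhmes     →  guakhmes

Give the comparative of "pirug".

piurrug

zipighok and zihafog both have last vowel 'o' yet inflect differently (zipighokori, ziurhafog), so the last vowel is not what conditions the rule; the final letter is.
"pirug" ends in -g. The stems ending in -g (zihafog → ziurhafog, ripgag → riurpgag) insert -ur- after the first vowel.
The other patterns: stems ending in -k add -ori; stems ending in -h double the final consonant and add -eka; stems ending in -s or -u insert -ak- after the first vowel.
So pirug → piurrug.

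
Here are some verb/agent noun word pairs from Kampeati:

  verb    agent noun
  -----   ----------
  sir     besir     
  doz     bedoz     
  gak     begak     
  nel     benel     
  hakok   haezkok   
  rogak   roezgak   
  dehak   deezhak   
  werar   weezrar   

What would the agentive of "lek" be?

belek

"lek" has 1 vowel. The stems with 1 vowel (sir → besir, doz → bedoz, gak → begak) add the prefix be-.
The other pattern: stems with 2 vowels insert -ez- after the first vowel.
So lek → belek.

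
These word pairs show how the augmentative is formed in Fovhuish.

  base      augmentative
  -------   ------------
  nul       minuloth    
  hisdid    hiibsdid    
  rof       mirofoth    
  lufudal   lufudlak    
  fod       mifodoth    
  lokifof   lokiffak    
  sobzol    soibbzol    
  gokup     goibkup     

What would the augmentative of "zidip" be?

ziibdip

nul and sobzol both end in -l yet inflect differently (minuloth, soibbzol), so the final letter is not what conditions the rule; the number of vowels is.
"zidip" has 2 vowels. The stems with 2 vowels (sobzol → soibbzol, hisdid → hiibsdid, gokup → goibkup) insert -ib- after the first vowel.
The other patterns: stems with 1 vowel add mi- … -oth around the stem; stems with 3 vowels delete the last vowel and add -ak.
So zidip → ziibdip.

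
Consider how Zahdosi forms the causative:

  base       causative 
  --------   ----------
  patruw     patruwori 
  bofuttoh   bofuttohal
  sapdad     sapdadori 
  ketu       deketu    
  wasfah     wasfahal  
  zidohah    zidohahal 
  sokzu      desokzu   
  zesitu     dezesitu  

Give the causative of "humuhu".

zidohah and sapdad both have last vowel 'a' yet inflect differently (zidohahal, sapdadori), so the last vowel is not what conditions the rule; the final letter is.
"humuhu" ends in -u. The stems ending in -u (ketu → deketu, sokzu → desokzu, zesitu → dezesitu) add the prefix de-.
So humuhu → dehumuhu.

dehumuhu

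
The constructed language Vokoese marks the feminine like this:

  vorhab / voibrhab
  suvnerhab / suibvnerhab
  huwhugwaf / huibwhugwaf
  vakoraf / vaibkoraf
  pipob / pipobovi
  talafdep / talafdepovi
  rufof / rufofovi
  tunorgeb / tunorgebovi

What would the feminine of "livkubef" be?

livkubefovi

vorhab and pipob both end in -b yet inflect differently (voibrhab, pipobovi), so the final letter is not what conditions the rule; the last vowel is.
"livkubef" has last vowel 'e'. The stems whose last vowel is 'e' (talafdep → talafdepovi, tunorgeb → tunorgebovi) add -ovi.
The other pattern: stems whose last vowel is 'a' insert -ib- after the first vowel.
So livkubef → livkubefovi.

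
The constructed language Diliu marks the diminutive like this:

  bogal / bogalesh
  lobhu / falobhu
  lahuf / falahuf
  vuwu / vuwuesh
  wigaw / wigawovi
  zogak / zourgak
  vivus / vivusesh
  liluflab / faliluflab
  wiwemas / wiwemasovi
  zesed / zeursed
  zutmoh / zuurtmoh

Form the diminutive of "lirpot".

falirpot

lobhu and vuwu both end in -u yet inflect differently (falobhu, vuwuesh), so the final letter is not what conditions the rule; the first letter is.
"lirpot" begins with l-. The stems beginning with l- (lahuf → falahuf, lobhu → falobhu, liluflab → faliluflab) add the prefix fa-.
The other patterns: stems beginning with w- add -ovi; stems beginning with z- insert -ur- after the first vowel; stems beginning with b- or v- add -esh.
So lirpot → falirpot.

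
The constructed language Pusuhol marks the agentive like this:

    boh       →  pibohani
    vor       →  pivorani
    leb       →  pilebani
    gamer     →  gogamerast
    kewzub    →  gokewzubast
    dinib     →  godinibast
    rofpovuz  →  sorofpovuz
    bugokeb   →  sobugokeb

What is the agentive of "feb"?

pifebani

vor and gamer both end in -r yet inflect differently (pivorani, gogamerast), so the final letter is not what conditions the rule; the number of vowels is.
"feb" has 1 vowel. The stems with 1 vowel (boh → pibohani, vor → pivorani, leb → pilebani) add pi- … -ani around the stem.
So feb → pifebani.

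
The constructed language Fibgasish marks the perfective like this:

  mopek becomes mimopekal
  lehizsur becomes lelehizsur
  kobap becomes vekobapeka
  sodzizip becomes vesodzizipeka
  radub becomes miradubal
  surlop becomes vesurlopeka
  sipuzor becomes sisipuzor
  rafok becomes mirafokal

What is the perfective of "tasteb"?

"tasteb" ends in -b. The one such stem in the data (radub → miradubal) adds mi- … -al around the stem, so the same rule applies.
So tasteb → mitastebal.

mitastebal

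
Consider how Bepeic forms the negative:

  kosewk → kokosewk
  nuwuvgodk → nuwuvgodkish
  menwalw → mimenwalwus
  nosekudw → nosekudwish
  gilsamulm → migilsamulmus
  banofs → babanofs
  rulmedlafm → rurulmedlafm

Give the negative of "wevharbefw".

menwalw and nosekudw both end in -w yet inflect differently (mimenwalwus, nosekudwish), so the final letter is not what conditions the rule; the second-to-last letter is.
"wevharbefw" has second-to-last letter 'f'. The stems whose second-to-last letter is 'f' (rulmedlafm → rurulmedlafm, banofs → babanofs) repeat the first consonant+vowel as a prefix.
So wevharbefw → wewevharbefw.

wewevharbefw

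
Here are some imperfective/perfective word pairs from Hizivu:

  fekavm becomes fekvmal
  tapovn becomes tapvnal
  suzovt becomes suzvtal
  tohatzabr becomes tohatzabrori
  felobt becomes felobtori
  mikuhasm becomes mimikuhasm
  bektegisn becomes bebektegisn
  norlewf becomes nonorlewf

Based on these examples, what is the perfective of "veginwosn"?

"veginwosn" has second-to-last letter 's'. The stems whose second-to-last letter is 's' (mikuhasm → mimikuhasm, bektegisn → bebektegisn) repeat the first consonant+vowel as a prefix.
The other patterns: stems whose second-to-last letter is 'v' delete the last vowel and add -al; stems whose second-to-last letter is 'b' add -ori.
So veginwosn → veveginwosn.

veveginwosn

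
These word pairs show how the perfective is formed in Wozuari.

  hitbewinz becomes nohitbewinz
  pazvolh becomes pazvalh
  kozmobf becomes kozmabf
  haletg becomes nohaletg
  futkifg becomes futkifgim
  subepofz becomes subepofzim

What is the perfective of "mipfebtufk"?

mipfebtufkim

haletg and futkifg both end in -g yet inflect differently (nohaletg, futkifgim), so the final letter is not what conditions the rule; the second-to-last letter is.
"mipfebtufk" has second-to-last letter 'f'. The stems whose second-to-last letter is 'f' (futkifg → futkifgim, subepofz → subepofzim) add -im.
So mipfebtufk → mipfebtufkim.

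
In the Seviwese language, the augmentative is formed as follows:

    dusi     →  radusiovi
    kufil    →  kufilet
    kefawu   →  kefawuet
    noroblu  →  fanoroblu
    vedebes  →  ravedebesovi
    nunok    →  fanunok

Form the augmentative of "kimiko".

"kimiko" begins with k-. The stems beginning with k- (kufil → kufilet, kefawu → kefawuet) add -et.
So kimiko → kimikoet.

kimikoet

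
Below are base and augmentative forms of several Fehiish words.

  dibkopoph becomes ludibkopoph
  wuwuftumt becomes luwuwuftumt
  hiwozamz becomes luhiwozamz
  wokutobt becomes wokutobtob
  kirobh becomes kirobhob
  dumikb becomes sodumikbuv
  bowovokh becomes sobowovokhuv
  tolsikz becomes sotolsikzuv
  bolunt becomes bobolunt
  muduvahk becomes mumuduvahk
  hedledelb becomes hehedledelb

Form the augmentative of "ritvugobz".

"ritvugobz" has second-to-last letter 'b'. The stems whose second-to-last letter is 'b' (wokutobt → wokutobtob, kirobh → kirobhob) add -ob.
The other patterns: stems whose second-to-last letter is 'm' or 'p' add the prefix lu-; stems whose second-to-last letter is 'k' add so- … -uv around the stem; stems whose second-to-last letter is 'h', 'l' or 'n' repeat the first consonant+vowel as a prefix.
So ritvugobz → ritvugobzob.

ritvugobzob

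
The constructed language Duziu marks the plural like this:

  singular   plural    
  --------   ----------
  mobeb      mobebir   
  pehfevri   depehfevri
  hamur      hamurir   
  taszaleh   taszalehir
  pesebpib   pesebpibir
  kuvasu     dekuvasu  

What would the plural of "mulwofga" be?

pesebpib and pehfevri both have last vowel 'i' yet inflect differently (pesebpibir, depehfevri), so the last vowel is not what conditions the rule; whether the stem ends in a vowel or a consonant is.
"mulwofga" ends in a vowel. The stems ending in a vowel (pehfevri → depehfevri, kuvasu → dekuvasu) add the prefix de-.
So mulwofga → demulwofga.

demulwofga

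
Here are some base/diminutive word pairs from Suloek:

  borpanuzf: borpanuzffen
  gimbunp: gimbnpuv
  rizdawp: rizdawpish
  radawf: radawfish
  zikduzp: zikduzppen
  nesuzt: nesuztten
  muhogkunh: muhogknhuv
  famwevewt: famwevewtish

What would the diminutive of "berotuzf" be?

berotuzffen

zikduzp and rizdawp both end in -p yet inflect differently (zikduzppen, rizdawpish), so the final letter is not what conditions the rule; the second-to-last letter is.
"berotuzf" has second-to-last letter 'z'. The stems whose second-to-last letter is 'z' (borpanuzf → borpanuzffen, nesuzt → nesuztten, zikduzp → zikduzppen) double the final consonant and add -en.
The other patterns: stems whose second-to-last letter is 'w' add -ish; stems whose second-to-last letter is 'n' delete the last vowel and add -uv.
So berotuzf → berotuzffen.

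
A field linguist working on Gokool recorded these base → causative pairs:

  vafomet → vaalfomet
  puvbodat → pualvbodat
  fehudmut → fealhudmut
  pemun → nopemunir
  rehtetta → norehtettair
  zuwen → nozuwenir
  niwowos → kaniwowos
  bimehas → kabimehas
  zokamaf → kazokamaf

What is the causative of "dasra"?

nodasrair

"dasra" ends in -a. The one such stem in the data (rehtetta → norehtettair) adds no- … -ir around the stem, so the same rule applies.
The other patterns: stems ending in -t insert -al- after the first vowel; stems ending in -f or -s add the prefix ka-.
So dasra → nodasrair.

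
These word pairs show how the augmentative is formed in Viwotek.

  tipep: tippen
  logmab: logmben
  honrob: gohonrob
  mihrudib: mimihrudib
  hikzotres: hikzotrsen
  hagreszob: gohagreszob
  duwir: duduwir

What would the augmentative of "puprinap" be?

hagreszob and mihrudib both end in -b yet inflect differently (gohagreszob, mimihrudib), so the final letter is not what conditions the rule; the last vowel is.
"puprinap" has last vowel 'a'. The one such stem in the data (logmab → logmben) deletes the last vowel and adds -en (as do tipep, hikzotres), so the same rule applies.
The other patterns: stems whose last vowel is 'o' add the prefix go-; stems whose last vowel is 'i' repeat the first consonant+vowel as a prefix.
So puprinap → puprinpen.

puprinpen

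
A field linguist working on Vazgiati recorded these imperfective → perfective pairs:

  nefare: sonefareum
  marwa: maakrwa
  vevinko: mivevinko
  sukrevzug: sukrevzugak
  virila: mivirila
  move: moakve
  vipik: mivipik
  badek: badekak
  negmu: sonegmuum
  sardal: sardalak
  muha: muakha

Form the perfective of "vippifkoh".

mivippifkoh

muha and virila both end in -a yet inflect differently (muakha, mivirila), so the final letter is not what conditions the rule; the first letter is.
"vippifkoh" begins with v-. The stems beginning with v- (vipik → mivipik, virila → mivirila, vevinko → mivevinko) add the prefix mi-.
The other patterns: stems beginning with m- insert -ak- after the first vowel; stems beginning with n- add so- … -um around the stem; stems beginning with b- or s- add -ak.
So vippifkoh → mivippifkoh.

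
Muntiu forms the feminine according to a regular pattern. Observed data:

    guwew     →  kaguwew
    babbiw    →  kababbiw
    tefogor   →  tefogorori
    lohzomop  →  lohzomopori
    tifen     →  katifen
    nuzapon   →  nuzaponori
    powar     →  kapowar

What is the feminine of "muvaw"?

powar and tefogor both end in -r yet inflect differently (kapowar, tefogorori), so the final letter is not what conditions the rule; the number of vowels is.
"muvaw" has 2 vowels. The stems with 2 vowels (guwew → kaguwew, babbiw → kababbiw, tifen → katifen) add the prefix ka-.
So muvaw → kamuvaw.

kamuvaw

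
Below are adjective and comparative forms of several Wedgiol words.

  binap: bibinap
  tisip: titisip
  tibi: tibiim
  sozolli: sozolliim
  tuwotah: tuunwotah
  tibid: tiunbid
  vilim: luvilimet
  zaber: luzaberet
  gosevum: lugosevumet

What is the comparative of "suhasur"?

tisip and tibi both have last vowel 'i' yet inflect differently (titisip, tibiim), so the last vowel is not what conditions the rule; the final letter is.
"suhasur" ends in -r. The one such stem in the data (zaber → luzaberet) adds lu- … -et around the stem, so the same rule applies.
So suhasur → lusuhasuret.

lusuhasuret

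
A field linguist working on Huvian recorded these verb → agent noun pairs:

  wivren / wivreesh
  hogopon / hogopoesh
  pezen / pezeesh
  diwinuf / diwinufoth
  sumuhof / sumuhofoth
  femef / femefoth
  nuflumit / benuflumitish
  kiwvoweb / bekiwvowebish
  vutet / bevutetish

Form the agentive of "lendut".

"lendut" ends in -t. The stems ending in -t (nuflumit → benuflumitish, vutet → bevutetish) add be- … -ish around the stem.
The other patterns: stems ending in -n drop the final letter and add -esh; stems ending in -f add -oth.
So lendut → belendutish.

belendutish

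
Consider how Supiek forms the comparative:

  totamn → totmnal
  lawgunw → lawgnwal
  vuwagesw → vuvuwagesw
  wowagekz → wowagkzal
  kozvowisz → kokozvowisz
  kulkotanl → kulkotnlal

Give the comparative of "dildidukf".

vuwagesw and lawgunw both end in -w yet inflect differently (vuvuwagesw, lawgnwal), so the final letter is not what conditions the rule; the second-to-last letter is.
"dildidukf" has second-to-last letter 'k'. The one such stem in the data (wowagekz → wowagkzal) deletes the last vowel and adds -al (as do lawgunw, kulkotanl), so the same rule applies.
So dildidukf → dildidkfal.

dildidkfal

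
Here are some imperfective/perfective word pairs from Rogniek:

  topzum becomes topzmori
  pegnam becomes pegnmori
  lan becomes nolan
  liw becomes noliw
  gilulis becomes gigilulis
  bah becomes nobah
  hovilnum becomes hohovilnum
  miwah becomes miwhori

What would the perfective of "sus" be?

bah and miwah both end in -h yet inflect differently (nobah, miwhori), so the final letter is not what conditions the rule; the number of vowels is.
"sus" has 1 vowel. The stems with 1 vowel (liw → noliw, lan → nolan, bah → nobah) add the prefix no-.
So sus → nosus.

nosus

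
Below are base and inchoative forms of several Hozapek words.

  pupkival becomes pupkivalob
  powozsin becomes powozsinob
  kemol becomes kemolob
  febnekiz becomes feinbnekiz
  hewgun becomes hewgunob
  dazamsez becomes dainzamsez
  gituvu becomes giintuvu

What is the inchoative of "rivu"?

gituvu and hewgun both have last vowel 'u' yet inflect differently (giintuvu, hewgunob), so the last vowel is not what conditions the rule; the final letter is.
"rivu" ends in -u. The one such stem in the data (gituvu → giintuvu) inserts -in- after the first vowel (as do febnekiz, dazamsez), so the same rule applies.
So rivu → riinvu.

riinvu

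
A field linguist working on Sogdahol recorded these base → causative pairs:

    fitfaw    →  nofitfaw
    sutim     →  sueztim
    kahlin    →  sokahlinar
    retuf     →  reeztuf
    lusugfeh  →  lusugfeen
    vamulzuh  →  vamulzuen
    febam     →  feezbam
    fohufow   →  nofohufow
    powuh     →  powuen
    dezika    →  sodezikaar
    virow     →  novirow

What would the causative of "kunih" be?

"kunih" ends in -h. The stems ending in -h (vamulzuh → vamulzuen, lusugfeh → lusugfeen, powuh → powuen) drop the final letter and add -en.
So kunih → kunien.

kunien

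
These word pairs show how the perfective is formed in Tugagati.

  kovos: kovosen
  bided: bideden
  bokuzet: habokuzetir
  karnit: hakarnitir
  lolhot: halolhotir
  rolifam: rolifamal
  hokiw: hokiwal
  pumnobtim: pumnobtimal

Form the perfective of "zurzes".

zurzesen

bided and bokuzet both have last vowel 'e' yet inflect differently (bideden, habokuzetir), so the last vowel is not what conditions the rule; the final letter is.
"zurzes" ends in -s. The one such stem in the data (kovos → kovosen) adds -en, so the same rule applies.
The other patterns: stems ending in -t add ha- … -ir around the stem; stems ending in -m or -w add -al.
So zurzes → zurzesen.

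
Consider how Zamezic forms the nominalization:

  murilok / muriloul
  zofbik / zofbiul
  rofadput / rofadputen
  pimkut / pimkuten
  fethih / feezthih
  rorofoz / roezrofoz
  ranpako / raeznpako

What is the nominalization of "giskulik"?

giskuliul

zofbik and fethih both have last vowel 'i' yet inflect differently (zofbiul, feezthih), so the last vowel is not what conditions the rule; the final letter is.
"giskulik" ends in -k. The stems ending in -k (murilok → muriloul, zofbik → zofbiul) drop the final letter and add -ul.
So giskulik → giskuliul.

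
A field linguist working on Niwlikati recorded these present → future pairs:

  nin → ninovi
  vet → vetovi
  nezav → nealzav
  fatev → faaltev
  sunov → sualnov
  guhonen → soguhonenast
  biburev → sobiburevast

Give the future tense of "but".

butovi

nin and guhonen both end in -n yet inflect differently (ninovi, soguhonenast), so the final letter is not what conditions the rule; the number of vowels is.
"but" has 1 vowel. The stems with 1 vowel (nin → ninovi, vet → vetovi) add -ovi.
The other patterns: stems with 2 vowels insert -al- after the first vowel; stems with 3 vowels add so- … -ast around the stem.
So but → butovi.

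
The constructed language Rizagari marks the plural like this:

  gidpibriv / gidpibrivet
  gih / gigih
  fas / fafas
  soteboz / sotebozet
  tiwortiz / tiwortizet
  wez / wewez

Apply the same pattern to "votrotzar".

votrotzaret

soteboz and wez both end in -z yet inflect differently (sotebozet, wewez), so the final letter is not what conditions the rule; the number of vowels is.
"votrotzar" has 3 vowels. The stems with 3 vowels (soteboz → sotebozet, tiwortiz → tiwortizet, gidpibriv → gidpibrivet) add -et.
The other pattern: stems with 1 vowel repeat the first consonant+vowel as a prefix.
So votrotzar → votrotzaret.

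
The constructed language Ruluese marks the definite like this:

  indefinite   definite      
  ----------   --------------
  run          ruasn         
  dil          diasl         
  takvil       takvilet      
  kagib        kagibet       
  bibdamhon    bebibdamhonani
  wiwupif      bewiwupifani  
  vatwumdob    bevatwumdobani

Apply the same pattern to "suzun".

dil and takvil both end in -l yet inflect differently (diasl, takvilet), so the final letter is not what conditions the rule; the number of vowels is.
"suzun" has 2 vowels. The stems with 2 vowels (takvil → takvilet, kagib → kagibet) add -et.
The other patterns: stems with 1 vowel insert -as- after the first vowel; stems with 3 vowels add be- … -ani around the stem.
So suzun → suzunet.

suzunet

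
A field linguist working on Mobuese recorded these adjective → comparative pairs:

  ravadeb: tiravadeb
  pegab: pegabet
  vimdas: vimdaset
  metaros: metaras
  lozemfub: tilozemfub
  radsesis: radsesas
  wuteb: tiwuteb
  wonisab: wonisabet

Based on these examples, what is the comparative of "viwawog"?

viwawag

metaros and vimdas both end in -s yet inflect differently (metaras, vimdaset), so the final letter is not what conditions the rule; the last vowel is.
"viwawog" has last vowel 'o'. The one such stem in the data (metaros → metaras) changes the last vowel to 'a' (as does radsesis), so the same rule applies.
The other patterns: stems whose last vowel is 'a' add -et; stems whose last vowel is 'e' or 'u' add the prefix ti-.
So viwawog → viwawag.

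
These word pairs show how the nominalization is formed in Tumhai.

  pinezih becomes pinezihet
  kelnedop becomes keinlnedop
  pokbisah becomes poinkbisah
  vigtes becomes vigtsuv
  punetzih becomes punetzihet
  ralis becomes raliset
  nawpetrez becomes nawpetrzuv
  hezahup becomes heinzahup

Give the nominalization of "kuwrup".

ralis and vigtes both end in -s yet inflect differently (raliset, vigtsuv), so the final letter is not what conditions the rule; the last vowel is.
"kuwrup" has last vowel 'u'. The one such stem in the data (hezahup → heinzahup) inserts -in- after the first vowel (as do pokbisah, kelnedop), so the same rule applies.
The other patterns: stems whose last vowel is 'i' add -et; stems whose last vowel is 'e' delete the last vowel and add -uv.
So kuwrup → kuinwrup.

kuinwrup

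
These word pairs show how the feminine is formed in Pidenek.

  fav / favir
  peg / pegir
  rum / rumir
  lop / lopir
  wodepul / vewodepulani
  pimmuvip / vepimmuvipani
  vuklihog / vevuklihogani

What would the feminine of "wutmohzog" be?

vewutmohzogani

"wutmohzog" has 3 vowels. The stems with 3 vowels (wodepul → vewodepulani, pimmuvip → vepimmuvipani, vuklihog → vevuklihogani) add ve- … -ani around the stem.
The other pattern: stems with 1 vowel add -ir.
So wutmohzog → vewutmohzogani.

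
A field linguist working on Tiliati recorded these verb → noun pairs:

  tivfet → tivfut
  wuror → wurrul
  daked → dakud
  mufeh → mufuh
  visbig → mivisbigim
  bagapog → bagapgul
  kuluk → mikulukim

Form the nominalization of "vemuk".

mivemukim

bagapog and visbig both end in -g yet inflect differently (bagapgul, mivisbigim), so the final letter is not what conditions the rule; the last vowel is.
"vemuk" has last vowel 'u'. The one such stem in the data (kuluk → mikulukim) adds mi- … -im around the stem, so the same rule applies.
The other patterns: stems whose last vowel is 'e' change the last vowel to 'u'; stems whose last vowel is 'o' delete the last vowel and add -ul.
So vemuk → mivemukim.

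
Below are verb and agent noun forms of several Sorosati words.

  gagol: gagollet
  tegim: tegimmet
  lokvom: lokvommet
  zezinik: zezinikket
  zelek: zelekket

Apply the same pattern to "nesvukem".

nesvukemmet

Every pair shown (gagol → gagollet, tegim → tegimmet, lokvom → lokvommet, …) follows the same rule: double the final consonant and add -et.
So nesvukem → nesvukemmet.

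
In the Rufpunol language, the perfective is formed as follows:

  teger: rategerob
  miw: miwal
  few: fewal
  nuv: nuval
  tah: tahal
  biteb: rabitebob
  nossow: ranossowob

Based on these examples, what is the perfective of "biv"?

bival

nossow and few both end in -w yet inflect differently (ranossowob, fewal), so the final letter is not what conditions the rule; the number of vowels is.
"biv" has 1 vowel. The stems with 1 vowel (nuv → nuval, few → fewal, tah → tahal) add -al.
The other pattern: stems with 2 vowels add ra- … -ob around the stem.
So biv → bival.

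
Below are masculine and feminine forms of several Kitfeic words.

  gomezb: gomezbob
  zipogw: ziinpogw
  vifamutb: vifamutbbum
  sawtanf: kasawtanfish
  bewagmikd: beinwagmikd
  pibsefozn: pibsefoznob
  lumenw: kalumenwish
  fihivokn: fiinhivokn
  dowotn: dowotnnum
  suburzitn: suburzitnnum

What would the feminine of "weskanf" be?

vifamutb and gomezb both end in -b yet inflect differently (vifamutbbum, gomezbob), so the final letter is not what conditions the rule; the second-to-last letter is.
"weskanf" has second-to-last letter 'n'. The stems whose second-to-last letter is 'n' (lumenw → kalumenwish, sawtanf → kasawtanfish) add ka- … -ish around the stem.
The other patterns: stems whose second-to-last letter is 't' double the final consonant and add -um; stems whose second-to-last letter is 'z' add -ob; stems whose second-to-last letter is 'g' or 'k' insert -in- after the first vowel.
So weskanf → kaweskanfish.

kaweskanfish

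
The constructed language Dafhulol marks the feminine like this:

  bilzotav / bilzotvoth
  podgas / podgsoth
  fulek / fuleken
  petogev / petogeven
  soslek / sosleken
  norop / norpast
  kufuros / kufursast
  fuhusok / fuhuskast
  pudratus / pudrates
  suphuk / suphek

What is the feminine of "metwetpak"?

metwetpkoth

bilzotav and petogev both end in -v yet inflect differently (bilzotvoth, petogeven), so the final letter is not what conditions the rule; the last vowel is.
"metwetpak" has last vowel 'a'. The stems whose last vowel is 'a' (bilzotav → bilzotvoth, podgas → podgsoth) delete the last vowel and add -oth.
The other patterns: stems whose last vowel is 'e' add -en; stems whose last vowel is 'o' delete the last vowel and add -ast; stems whose last vowel is 'u' change the last vowel to 'e'.
So metwetpak → metwetpkoth.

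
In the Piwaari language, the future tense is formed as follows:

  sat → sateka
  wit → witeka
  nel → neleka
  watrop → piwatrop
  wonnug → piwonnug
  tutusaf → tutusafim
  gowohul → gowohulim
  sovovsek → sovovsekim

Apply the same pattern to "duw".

nel and gowohul both end in -l yet inflect differently (neleka, gowohulim), so the final letter is not what conditions the rule; the number of vowels is.
"duw" has 1 vowel. The stems with 1 vowel (sat → sateka, wit → witeka, nel → neleka) add -eka.
So duw → duweka.

duweka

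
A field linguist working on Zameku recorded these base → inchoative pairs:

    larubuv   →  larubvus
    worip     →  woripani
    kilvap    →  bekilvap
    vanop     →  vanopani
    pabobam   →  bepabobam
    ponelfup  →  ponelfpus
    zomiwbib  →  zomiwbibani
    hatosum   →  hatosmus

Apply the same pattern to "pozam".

ponelfup and kilvap both end in -p yet inflect differently (ponelfpus, bekilvap), so the final letter is not what conditions the rule; the last vowel is.
"pozam" has last vowel 'a'. The stems whose last vowel is 'a' (kilvap → bekilvap, pabobam → bepabobam) add the prefix be-.
The other patterns: stems whose last vowel is 'u' delete the last vowel and add -us; stems whose last vowel is 'i' or 'o' add -ani.
So pozam → bepozam.

bepozam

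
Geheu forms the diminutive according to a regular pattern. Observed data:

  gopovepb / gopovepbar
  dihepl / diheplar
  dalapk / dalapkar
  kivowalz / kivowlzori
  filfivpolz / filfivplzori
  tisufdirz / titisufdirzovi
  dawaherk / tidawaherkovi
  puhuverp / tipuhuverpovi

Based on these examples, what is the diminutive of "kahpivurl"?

kivowalz and tisufdirz both end in -z yet inflect differently (kivowlzori, titisufdirzovi), so the final letter is not what conditions the rule; the second-to-last letter is.
"kahpivurl" has second-to-last letter 'r'. The stems whose second-to-last letter is 'r' (tisufdirz → titisufdirzovi, dawaherk → tidawaherkovi, puhuverp → tipuhuverpovi) add ti- … -ovi around the stem.
The other patterns: stems whose second-to-last letter is 'p' add -ar; stems whose second-to-last letter is 'l' delete the last vowel and add -ori.
So kahpivurl → tikahpivurlovi.

tikahpivurlovi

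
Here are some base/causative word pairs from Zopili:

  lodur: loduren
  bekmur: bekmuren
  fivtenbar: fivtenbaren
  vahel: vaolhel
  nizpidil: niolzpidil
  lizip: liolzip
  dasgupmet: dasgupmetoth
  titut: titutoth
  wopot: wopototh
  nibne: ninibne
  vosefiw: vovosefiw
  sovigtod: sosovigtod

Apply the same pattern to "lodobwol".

looldobwol

vahel and dasgupmet both have last vowel 'e' yet inflect differently (vaolhel, dasgupmetoth), so the last vowel is not what conditions the rule; the final letter is.
"lodobwol" ends in -l. The stems ending in -l (vahel → vaolhel, nizpidil → niolzpidil) insert -ol- after the first vowel.
So lodobwol → looldobwol.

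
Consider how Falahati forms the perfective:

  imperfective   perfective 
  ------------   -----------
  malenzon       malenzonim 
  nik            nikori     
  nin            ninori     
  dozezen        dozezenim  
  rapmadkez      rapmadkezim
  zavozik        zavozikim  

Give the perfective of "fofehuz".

zavozik and nik both end in -k yet inflect differently (zavozikim, nikori), so the final letter is not what conditions the rule; the number of vowels is.
"fofehuz" has 3 vowels. The stems with 3 vowels (dozezen → dozezenim, zavozik → zavozikim, malenzon → malenzonim) add -im.
So fofehuz → fofehuzim.

fofehuzim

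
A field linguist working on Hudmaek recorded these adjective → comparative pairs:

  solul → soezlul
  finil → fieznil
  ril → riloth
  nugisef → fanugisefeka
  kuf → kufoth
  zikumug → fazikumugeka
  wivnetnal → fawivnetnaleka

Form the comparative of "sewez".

ril and solul both end in -l yet inflect differently (riloth, soezlul), so the final letter is not what conditions the rule; the number of vowels is.
"sewez" has 2 vowels. The stems with 2 vowels (solul → soezlul, finil → fieznil) insert -ez- after the first vowel.
So sewez → seezwez.

seezwez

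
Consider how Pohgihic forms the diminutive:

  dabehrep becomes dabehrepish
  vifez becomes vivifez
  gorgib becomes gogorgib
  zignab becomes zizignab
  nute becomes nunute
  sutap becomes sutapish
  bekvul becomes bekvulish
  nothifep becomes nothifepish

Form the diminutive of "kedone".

nothifep and vifez both have last vowel 'e' yet inflect differently (nothifepish, vivifez), so the last vowel is not what conditions the rule; the final letter is.
"kedone" ends in -e. The one such stem in the data (nute → nunute) repeats the first consonant+vowel as a prefix (as do gorgib, vifez), so the same rule applies.
So kedone → kekedone.

kekedone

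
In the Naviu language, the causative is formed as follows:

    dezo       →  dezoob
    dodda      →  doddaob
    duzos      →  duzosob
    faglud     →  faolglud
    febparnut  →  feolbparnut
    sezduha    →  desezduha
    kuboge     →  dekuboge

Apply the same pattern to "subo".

"subo" begins with s-. The one such stem in the data (sezduha → desezduha) adds the prefix de-, so the same rule applies.
So subo → desubo.

desubo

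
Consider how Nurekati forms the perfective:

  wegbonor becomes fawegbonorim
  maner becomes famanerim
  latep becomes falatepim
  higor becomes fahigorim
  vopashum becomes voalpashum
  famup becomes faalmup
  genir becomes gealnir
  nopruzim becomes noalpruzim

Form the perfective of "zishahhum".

zialshahhum

"zishahhum" has last vowel 'u'. The stems whose last vowel is 'u' (vopashum → voalpashum, famup → faalmup) insert -al- after the first vowel.
The other pattern: stems whose last vowel is 'e' or 'o' add fa- … -im around the stem.
So zishahhum → zialshahhum.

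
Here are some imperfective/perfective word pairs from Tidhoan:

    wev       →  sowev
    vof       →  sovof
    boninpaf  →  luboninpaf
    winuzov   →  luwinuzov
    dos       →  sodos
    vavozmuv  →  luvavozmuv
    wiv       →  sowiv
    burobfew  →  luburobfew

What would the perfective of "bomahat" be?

wev and winuzov both end in -v yet inflect differently (sowev, luwinuzov), so the final letter is not what conditions the rule; the number of vowels is.
"bomahat" has 3 vowels. The stems with 3 vowels (burobfew → luburobfew, winuzov → luwinuzov, boninpaf → luboninpaf) add the prefix lu-.
So bomahat → lubomahat.

lubomahat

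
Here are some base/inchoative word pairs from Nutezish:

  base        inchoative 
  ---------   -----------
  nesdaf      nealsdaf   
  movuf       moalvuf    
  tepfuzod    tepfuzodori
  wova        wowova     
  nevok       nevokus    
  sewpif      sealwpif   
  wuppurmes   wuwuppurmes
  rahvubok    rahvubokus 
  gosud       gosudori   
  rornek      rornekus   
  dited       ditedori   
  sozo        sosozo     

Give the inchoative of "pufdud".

pufdudori

rahvubok and tepfuzod both have last vowel 'o' yet inflect differently (rahvubokus, tepfuzodori), so the last vowel is not what conditions the rule; the final letter is.
"pufdud" ends in -d. The stems ending in -d (tepfuzod → tepfuzodori, gosud → gosudori, dited → ditedori) add -ori.
So pufdud → pufdudori.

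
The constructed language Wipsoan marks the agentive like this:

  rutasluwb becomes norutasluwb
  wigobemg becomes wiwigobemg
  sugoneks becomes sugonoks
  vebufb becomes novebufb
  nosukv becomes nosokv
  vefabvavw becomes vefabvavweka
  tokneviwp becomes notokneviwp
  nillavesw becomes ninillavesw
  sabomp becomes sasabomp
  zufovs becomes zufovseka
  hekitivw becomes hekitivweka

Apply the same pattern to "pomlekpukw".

"pomlekpukw" has second-to-last letter 'k'. The stems whose second-to-last letter is 'k' (sugoneks → sugonoks, nosukv → nosokv) change the last vowel to 'o'.
So pomlekpukw → pomlekpokw.

pomlekpokw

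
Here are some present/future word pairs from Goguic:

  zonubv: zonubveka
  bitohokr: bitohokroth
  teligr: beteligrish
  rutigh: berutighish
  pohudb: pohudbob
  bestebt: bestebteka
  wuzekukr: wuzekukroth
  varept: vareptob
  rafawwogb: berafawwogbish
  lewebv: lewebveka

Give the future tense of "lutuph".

lutuphob

"lutuph" has second-to-last letter 'p'. The one such stem in the data (varept → vareptob) adds -ob, so the same rule applies.
The other patterns: stems whose second-to-last letter is 'k' add -oth; stems whose second-to-last letter is 'g' add be- … -ish around the stem; stems whose second-to-last letter is 'b' add -eka.
So lutuph → lutuphob.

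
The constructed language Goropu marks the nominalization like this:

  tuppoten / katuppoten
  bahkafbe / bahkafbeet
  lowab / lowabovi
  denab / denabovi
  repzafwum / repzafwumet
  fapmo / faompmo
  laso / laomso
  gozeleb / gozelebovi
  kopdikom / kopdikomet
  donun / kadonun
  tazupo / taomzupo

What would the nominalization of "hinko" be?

tuppoten and gozeleb both have last vowel 'e' yet inflect differently (katuppoten, gozelebovi), so the last vowel is not what conditions the rule; the final letter is.
"hinko" ends in -o. The stems ending in -o (fapmo → faompmo, tazupo → taomzupo, laso → laomso) insert -om- after the first vowel.
The other patterns: stems ending in -n add the prefix ka-; stems ending in -b add -ovi; stems ending in -e or -m add -et.
So hinko → hiomnko.

hiomnko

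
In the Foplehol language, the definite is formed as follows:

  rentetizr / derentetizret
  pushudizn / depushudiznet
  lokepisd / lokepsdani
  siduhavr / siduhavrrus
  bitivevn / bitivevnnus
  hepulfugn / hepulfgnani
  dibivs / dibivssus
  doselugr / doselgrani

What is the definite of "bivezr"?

debivezret

siduhavr and rentetizr both end in -r yet inflect differently (siduhavrrus, derentetizret), so the final letter is not what conditions the rule; the second-to-last letter is.
"bivezr" has second-to-last letter 'z'. The stems whose second-to-last letter is 'z' (rentetizr → derentetizret, pushudizn → depushudiznet) add de- … -et around the stem.
So bivezr → debivezret.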